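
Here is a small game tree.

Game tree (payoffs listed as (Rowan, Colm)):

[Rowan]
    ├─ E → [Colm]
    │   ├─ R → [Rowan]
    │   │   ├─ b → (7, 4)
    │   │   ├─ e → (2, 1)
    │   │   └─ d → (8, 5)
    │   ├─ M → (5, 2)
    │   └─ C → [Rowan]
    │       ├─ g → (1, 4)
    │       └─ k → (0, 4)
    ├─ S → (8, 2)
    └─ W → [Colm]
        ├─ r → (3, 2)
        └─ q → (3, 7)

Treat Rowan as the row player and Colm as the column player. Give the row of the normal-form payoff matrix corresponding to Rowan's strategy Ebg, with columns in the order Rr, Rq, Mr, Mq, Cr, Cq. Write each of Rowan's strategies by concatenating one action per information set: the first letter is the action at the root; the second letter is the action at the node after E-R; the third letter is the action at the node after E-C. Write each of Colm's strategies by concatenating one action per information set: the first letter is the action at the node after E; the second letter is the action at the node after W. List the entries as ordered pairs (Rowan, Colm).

vs Rr: Rowan plays E → Colm plays R at [E] → Rowan plays b at [E-R] → (7, 4)
vs Rq: Rowan plays E → Colm plays R at [E] → Rowan plays b at [E-R] → (7, 4)
vs Mr: Rowan plays E → Colm plays M at [E] → (5, 2)
vs Mq: Rowan plays E → Colm plays M at [E] → (5, 2)
vs Cr: Rowan plays E → Colm plays C at [E] → Rowan plays g at [E-C] → (1, 4)
vs Cq: Rowan plays E → Colm plays C at [E] → Rowan plays g at [E-C] → (1, 4)

(7,4) (7,4) (5,2) (5,2) (1,4) (1,4)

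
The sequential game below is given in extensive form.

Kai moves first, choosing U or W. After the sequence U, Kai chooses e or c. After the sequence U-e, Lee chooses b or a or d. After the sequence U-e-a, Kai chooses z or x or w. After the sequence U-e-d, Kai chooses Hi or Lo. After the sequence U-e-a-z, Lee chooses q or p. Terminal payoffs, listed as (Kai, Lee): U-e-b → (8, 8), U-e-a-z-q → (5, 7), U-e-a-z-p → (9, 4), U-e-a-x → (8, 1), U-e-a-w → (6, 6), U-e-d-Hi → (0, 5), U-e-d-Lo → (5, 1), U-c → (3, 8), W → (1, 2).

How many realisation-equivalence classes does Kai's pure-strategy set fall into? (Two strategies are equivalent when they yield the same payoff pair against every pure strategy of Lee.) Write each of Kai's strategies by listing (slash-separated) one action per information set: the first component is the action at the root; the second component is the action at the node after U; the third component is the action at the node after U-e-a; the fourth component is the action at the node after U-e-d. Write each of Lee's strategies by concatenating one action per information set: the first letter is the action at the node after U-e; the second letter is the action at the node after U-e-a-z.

8

Kai has 24 pure strategies: U/e/z/Hi, U/e/z/Lo, U/e/x/Hi, U/e/x/Lo, U/e/w/Hi, U/e/w/Lo, U/c/z/Hi, U/c/z/Lo, U/c/x/Hi, U/c/x/Lo, U/c/w/Hi, U/c/w/Lo, W/e/z/Hi, W/e/z/Lo, W/e/x/Hi, W/e/x/Lo, W/e/w/Hi, W/e/w/Lo, W/c/z/Hi, W/c/z/Lo, W/c/x/Hi, W/c/x/Lo, W/c/w/Hi, W/c/w/Lo. Columns: bq, bp, aq, ap, dq, dp.
{U/e/z/Hi} → row (8,8) (8,8) (5,7) (9,4) (0,5) (0,5)
{U/e/z/Lo} → row (8,8) (8,8) (5,7) (9,4) (5,1) (5,1)
{U/e/x/Hi} → row (8,8) (8,8) (8,1) (8,1) (0,5) (0,5)
{U/e/x/Lo} → row (8,8) (8,8) (8,1) (8,1) (5,1) (5,1)
{U/e/w/Hi} → row (8,8) (8,8) (6,6) (6,6) (0,5) (0,5)
{U/e/w/Lo} → row (8,8) (8,8) (6,6) (6,6) (5,1) (5,1)
{U/c/z/Hi, U/c/z/Lo, U/c/x/Hi, U/c/x/Lo, U/c/w/Hi, U/c/w/Lo} → row (3,8) (3,8) (3,8) (3,8) (3,8) (3,8)
{W/e/z/Hi, W/e/z/Lo, W/e/x/Hi, W/e/x/Lo, W/e/w/Hi, W/e/w/Lo, W/c/z/Hi, W/c/z/Lo, W/c/x/Hi, W/c/x/Lo, W/c/w/Hi, W/c/w/Lo} → row (1,2) (1,2) (1,2) (1,2) (1,2) (1,2)
That's 8 distinct rows out of 24 strategies.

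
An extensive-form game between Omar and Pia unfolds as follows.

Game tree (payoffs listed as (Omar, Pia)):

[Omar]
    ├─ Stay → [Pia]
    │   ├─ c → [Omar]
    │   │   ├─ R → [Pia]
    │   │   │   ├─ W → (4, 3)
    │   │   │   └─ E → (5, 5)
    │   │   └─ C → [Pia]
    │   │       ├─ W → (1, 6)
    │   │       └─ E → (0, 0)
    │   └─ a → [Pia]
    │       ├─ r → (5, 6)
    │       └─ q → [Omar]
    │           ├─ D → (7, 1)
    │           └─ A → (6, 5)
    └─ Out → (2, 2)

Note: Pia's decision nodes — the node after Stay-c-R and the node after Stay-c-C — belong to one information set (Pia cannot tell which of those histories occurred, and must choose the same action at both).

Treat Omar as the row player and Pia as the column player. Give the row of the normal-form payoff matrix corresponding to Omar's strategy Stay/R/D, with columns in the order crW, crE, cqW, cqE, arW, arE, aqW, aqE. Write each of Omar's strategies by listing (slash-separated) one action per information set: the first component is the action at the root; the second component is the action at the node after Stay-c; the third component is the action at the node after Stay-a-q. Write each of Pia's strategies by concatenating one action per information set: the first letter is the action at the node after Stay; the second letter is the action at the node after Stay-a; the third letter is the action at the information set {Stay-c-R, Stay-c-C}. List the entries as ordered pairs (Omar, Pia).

(4,3) (5,5) (4,3) (5,5) (5,6) (5,6) (7,1) (7,1)

vs crW: Omar plays Stay → Pia plays c at [Stay] → Omar plays R at [Stay-c] → Pia plays W at [Stay-c-R] → (4, 3)
vs crE: Omar plays Stay → Pia plays c at [Stay] → Omar plays R at [Stay-c] → Pia plays E at [Stay-c-R] → (5, 5)
vs cqW: Omar plays Stay → Pia plays c at [Stay] → Omar plays R at [Stay-c] → Pia plays W at [Stay-c-R] → (4, 3)
vs cqE: Omar plays Stay → Pia plays c at [Stay] → Omar plays R at [Stay-c] → Pia plays E at [Stay-c-R] → (5, 5)
vs arW: Omar plays Stay → Pia plays a at [Stay] → Pia plays r at [Stay-a] → (5, 6)
vs arE: Omar plays Stay → Pia plays a at [Stay] → Pia plays r at [Stay-a] → (5, 6)
vs aqW: Omar plays Stay → Pia plays a at [Stay] → Pia plays q at [Stay-a] → Omar plays D at [Stay-a-q] → (7, 1)
vs aqE: Omar plays Stay → Pia plays a at [Stay] → Pia plays q at [Stay-a] → Omar plays D at [Stay-a-q] → (7, 1)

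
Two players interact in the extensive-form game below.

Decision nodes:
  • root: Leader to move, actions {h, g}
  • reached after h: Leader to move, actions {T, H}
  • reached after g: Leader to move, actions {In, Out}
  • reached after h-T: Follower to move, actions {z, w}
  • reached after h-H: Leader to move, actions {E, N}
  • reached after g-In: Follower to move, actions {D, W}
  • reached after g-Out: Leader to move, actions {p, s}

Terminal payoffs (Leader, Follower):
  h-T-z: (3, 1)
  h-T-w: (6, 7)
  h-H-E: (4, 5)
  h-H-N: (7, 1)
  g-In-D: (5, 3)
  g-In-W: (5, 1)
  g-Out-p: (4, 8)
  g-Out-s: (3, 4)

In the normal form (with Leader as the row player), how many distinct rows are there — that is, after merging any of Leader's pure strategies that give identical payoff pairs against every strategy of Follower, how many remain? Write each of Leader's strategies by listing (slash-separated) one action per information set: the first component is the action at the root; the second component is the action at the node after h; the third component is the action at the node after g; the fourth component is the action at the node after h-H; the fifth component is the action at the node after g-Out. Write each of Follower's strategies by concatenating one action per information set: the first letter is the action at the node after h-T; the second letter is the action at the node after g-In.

Leader has 32 pure strategies: h/T/In/E/p, h/T/In/E/s, h/T/In/N/p, h/T/In/N/s, h/T/Out/E/p, h/T/Out/E/s, h/T/Out/N/p, h/T/Out/N/s, h/H/In/E/p, h/H/In/E/s, h/H/In/N/p, h/H/In/N/s, h/H/Out/E/p, h/H/Out/E/s, h/H/Out/N/p, h/H/Out/N/s, g/T/In/E/p, g/T/In/E/s, g/T/In/N/p, g/T/In/N/s, g/T/Out/E/p, g/T/Out/E/s, g/T/Out/N/p, g/T/Out/N/s, g/H/In/E/p, g/H/In/E/s, g/H/In/N/p, g/H/In/N/s, g/H/Out/E/p, g/H/Out/E/s, g/H/Out/N/p, g/H/Out/N/s. Columns: zD, zW, wD, wW.
{h/T/In/E/p, h/T/In/E/s, h/T/In/N/p, h/T/In/N/s, h/T/Out/E/p, h/T/Out/E/s, h/T/Out/N/p, h/T/Out/N/s} → row (3,1) (3,1) (6,7) (6,7)
{h/H/In/E/p, h/H/In/E/s, h/H/Out/E/p, h/H/Out/E/s} → row (4,5) (4,5) (4,5) (4,5)
{h/H/In/N/p, h/H/In/N/s, h/H/Out/N/p, h/H/Out/N/s} → row (7,1) (7,1) (7,1) (7,1)
{g/T/In/E/p, g/T/In/E/s, g/T/In/N/p, g/T/In/N/s, g/H/In/E/p, g/H/In/E/s, g/H/In/N/p, g/H/In/N/s} → row (5,3) (5,1) (5,3) (5,1)
{g/T/Out/E/p, g/T/Out/N/p, g/H/Out/E/p, g/H/Out/N/p} → row (4,8) (4,8) (4,8) (4,8)
{g/T/Out/E/s, g/T/Out/N/s, g/H/Out/E/s, g/H/Out/N/s} → row (3,4) (3,4) (3,4) (3,4)
That's 6 distinct rows out of 32 strategies.

6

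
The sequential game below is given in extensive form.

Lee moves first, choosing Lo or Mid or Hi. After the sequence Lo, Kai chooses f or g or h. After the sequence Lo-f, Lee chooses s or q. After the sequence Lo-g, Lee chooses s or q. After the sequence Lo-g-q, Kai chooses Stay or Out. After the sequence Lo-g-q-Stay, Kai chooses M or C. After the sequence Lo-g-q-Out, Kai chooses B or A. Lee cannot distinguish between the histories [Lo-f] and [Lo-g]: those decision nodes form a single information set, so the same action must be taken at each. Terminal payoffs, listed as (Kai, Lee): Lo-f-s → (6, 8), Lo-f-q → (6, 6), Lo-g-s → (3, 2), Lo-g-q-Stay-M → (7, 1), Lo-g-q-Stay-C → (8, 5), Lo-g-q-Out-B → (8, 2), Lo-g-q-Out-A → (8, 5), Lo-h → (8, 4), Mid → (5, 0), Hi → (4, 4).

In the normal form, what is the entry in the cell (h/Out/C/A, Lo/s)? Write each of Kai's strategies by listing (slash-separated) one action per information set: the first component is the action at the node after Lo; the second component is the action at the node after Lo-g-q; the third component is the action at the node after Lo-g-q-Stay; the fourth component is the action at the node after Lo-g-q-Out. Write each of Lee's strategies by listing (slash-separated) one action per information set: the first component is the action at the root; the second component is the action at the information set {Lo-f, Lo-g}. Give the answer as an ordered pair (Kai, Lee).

Trace the play path from the root:
  Lee plays Lo
  Kai plays h at [Lo]
→ terminal payoff (8, 4).
(Kai's choice at the node after Lo-g-q is never reached on this path, so it doesn't affect the outcome.)

(8, 4)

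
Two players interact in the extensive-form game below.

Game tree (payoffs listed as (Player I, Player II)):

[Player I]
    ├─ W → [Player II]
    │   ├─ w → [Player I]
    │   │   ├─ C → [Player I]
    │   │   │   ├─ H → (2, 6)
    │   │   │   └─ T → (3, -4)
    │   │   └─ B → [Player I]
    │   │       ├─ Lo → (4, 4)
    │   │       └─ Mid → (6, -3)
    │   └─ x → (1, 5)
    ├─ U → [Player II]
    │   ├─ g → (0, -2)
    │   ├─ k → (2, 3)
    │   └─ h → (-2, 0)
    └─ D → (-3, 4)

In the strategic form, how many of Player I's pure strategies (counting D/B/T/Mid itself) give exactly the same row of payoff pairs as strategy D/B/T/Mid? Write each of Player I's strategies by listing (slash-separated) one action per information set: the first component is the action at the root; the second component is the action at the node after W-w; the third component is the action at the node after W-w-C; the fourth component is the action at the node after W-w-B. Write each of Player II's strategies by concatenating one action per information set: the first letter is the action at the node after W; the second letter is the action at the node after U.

Row for D/B/T/Mid (columns wg, wk, wh, xg, xk, xh): (-3,4) (-3,4) (-3,4) (-3,4) (-3,4) (-3,4).
Under D/B/T/Mid, Player I's choice at the node after W-w and at the node after W-w-C and at the node after W-w-B can never be reached regardless of what Player II does, so varying those choices leaves every outcome unchanged.
Holding the reachable choices fixed and varying the unreachable ones freely already gives 2 × 2 × 2 = 8 equivalent strategies.
No other strategy reproduces this row, so those 8 are the full class: D/C/H/Lo, D/C/H/Mid, D/C/T/Lo, D/C/T/Mid, D/B/H/Lo, D/B/H/Mid, D/B/T/Lo, D/B/T/Mid.

8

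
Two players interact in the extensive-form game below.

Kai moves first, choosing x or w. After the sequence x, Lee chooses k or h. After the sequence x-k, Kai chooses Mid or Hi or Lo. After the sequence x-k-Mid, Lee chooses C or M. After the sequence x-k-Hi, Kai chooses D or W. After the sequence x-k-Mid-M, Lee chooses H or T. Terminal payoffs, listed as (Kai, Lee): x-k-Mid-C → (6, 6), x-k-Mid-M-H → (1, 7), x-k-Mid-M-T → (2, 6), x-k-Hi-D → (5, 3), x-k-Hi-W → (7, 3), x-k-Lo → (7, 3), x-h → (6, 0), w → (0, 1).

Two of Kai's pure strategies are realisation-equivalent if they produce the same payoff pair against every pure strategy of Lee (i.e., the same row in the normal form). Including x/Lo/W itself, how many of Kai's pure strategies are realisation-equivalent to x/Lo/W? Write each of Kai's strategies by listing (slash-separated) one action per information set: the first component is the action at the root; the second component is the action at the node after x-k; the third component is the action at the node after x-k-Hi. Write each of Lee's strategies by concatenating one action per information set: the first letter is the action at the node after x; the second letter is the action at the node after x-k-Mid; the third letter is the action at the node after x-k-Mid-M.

3

Row for x/Lo/W (columns kCH, kCT, kMH, kMT, hCH, hCT, hMH, hMT): (7,3) (7,3) (7,3) (7,3) (6,0) (6,0) (6,0) (6,0).
Under x/Lo/W, Kai's choice at the node after x-k-Hi can never be reached regardless of what Lee does, so varying those choices leaves every outcome unchanged.
Holding the reachable choices fixed and varying the unreachable one freely already gives 2 equivalent strategies.
Checking the remaining rows, x/Hi/W also happen to give the same payoffs in every column, bringing the total to 3: x/Hi/W, x/Lo/D, x/Lo/W.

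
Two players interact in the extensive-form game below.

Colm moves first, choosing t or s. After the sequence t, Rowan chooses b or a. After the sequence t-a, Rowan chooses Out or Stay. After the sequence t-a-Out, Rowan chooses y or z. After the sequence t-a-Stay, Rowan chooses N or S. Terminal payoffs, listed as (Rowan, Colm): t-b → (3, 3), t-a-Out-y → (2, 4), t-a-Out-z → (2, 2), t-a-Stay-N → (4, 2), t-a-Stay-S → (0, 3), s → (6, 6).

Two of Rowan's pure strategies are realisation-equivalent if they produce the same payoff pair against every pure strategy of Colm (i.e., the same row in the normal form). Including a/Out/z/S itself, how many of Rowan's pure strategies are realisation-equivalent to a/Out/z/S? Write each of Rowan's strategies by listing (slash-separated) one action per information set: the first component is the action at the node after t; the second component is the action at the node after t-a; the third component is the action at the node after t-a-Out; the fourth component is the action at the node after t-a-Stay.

Row for a/Out/z/S (columns t, s): (2,2) (6,6).
Under a/Out/z/S, Rowan's choice at the node after t-a-Stay can never be reached regardless of what Colm does, so varying those choices leaves every outcome unchanged.
Holding the reachable choices fixed and varying the unreachable one freely already gives 2 equivalent strategies.
No other strategy reproduces this row, so those 2 are the full class: a/Out/z/N, a/Out/z/S.

2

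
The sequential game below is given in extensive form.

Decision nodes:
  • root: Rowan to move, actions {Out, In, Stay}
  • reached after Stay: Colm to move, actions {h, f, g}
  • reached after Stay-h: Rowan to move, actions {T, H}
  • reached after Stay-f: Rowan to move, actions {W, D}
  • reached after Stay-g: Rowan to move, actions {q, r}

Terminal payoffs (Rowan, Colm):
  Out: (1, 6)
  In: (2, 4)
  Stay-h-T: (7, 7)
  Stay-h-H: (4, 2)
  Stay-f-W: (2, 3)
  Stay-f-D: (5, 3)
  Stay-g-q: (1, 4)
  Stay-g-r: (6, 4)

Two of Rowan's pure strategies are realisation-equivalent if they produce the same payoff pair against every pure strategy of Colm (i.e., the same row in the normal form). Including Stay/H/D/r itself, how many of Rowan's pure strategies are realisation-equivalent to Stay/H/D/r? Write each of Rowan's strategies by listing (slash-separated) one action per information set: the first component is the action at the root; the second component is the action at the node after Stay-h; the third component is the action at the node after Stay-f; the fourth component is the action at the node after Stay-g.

Row for Stay/H/D/r (columns h, f, g): (4,2) (5,3) (6,4).
Every one of Rowan's information sets is on the play path for some reply by Colm when Rowan follows Stay/H/D/r.
Changing the action at any of them therefore changes at least one column, so only Stay/H/D/r itself gives this row.

1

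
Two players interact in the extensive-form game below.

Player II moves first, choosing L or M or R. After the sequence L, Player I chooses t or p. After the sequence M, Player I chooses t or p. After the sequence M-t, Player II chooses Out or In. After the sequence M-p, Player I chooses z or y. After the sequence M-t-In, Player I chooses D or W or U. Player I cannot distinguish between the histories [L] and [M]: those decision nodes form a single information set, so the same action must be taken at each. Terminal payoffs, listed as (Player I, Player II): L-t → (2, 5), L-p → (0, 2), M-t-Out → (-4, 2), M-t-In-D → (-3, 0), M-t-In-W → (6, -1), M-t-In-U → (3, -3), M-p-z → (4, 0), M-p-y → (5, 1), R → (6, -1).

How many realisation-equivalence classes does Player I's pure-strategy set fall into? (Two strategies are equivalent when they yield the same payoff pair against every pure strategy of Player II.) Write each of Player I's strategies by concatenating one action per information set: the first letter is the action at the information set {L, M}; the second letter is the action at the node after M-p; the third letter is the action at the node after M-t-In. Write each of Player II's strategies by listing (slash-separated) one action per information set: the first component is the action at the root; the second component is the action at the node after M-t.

Player I has 12 pure strategies: tzD, tzW, tzU, tyD, tyW, tyU, pzD, pzW, pzU, pyD, pyW, pyU. Columns: L/Out, L/In, M/Out, M/In, R/Out, R/In.
{tzD, tyD} → row (2,5) (2,5) (-4,2) (-3,0) (6,-1) (6,-1)
{tzW, tyW} → row (2,5) (2,5) (-4,2) (6,-1) (6,-1) (6,-1)
{tzU, tyU} → row (2,5) (2,5) (-4,2) (3,-3) (6,-1) (6,-1)
{pzD, pzW, pzU} → row (0,2) (0,2) (4,0) (4,0) (6,-1) (6,-1)
{pyD, pyW, pyU} → row (0,2) (0,2) (5,1) (5,1) (6,-1) (6,-1)
That's 5 distinct rows out of 12 strategies.

5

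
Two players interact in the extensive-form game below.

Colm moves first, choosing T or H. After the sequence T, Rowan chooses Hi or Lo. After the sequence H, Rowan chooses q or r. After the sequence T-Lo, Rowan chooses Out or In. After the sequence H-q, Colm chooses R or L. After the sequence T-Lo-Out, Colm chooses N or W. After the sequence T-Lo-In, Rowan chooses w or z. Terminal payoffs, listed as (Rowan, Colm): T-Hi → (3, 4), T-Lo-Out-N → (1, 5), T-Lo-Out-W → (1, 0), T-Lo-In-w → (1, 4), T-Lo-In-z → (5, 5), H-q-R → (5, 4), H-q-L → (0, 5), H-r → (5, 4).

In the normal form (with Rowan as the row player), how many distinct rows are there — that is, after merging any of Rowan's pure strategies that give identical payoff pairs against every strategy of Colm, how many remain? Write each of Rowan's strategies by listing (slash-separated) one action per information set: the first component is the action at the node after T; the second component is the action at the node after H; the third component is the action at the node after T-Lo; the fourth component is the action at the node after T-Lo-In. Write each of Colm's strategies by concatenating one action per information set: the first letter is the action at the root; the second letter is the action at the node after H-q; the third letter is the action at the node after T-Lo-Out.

8

Rowan has 16 pure strategies: Hi/q/Out/w, Hi/q/Out/z, Hi/q/In/w, Hi/q/In/z, Hi/r/Out/w, Hi/r/Out/z, Hi/r/In/w, Hi/r/In/z, Lo/q/Out/w, Lo/q/Out/z, Lo/q/In/w, Lo/q/In/z, Lo/r/Out/w, Lo/r/Out/z, Lo/r/In/w, Lo/r/In/z. Columns: TRN, TRW, TLN, TLW, HRN, HRW, HLN, HLW.
{Hi/q/Out/w, Hi/q/Out/z, Hi/q/In/w, Hi/q/In/z} → row (3,4) (3,4) (3,4) (3,4) (5,4) (5,4) (0,5) (0,5)
{Hi/r/Out/w, Hi/r/Out/z, Hi/r/In/w, Hi/r/In/z} → row (3,4) (3,4) (3,4) (3,4) (5,4) (5,4) (5,4) (5,4)
{Lo/q/Out/w, Lo/q/Out/z} → row (1,5) (1,0) (1,5) (1,0) (5,4) (5,4) (0,5) (0,5)
{Lo/q/In/w} → row (1,4) (1,4) (1,4) (1,4) (5,4) (5,4) (0,5) (0,5)
{Lo/q/In/z} → row (5,5) (5,5) (5,5) (5,5) (5,4) (5,4) (0,5) (0,5)
{Lo/r/Out/w, Lo/r/Out/z} → row (1,5) (1,0) (1,5) (1,0) (5,4) (5,4) (5,4) (5,4)
{Lo/r/In/w} → row (1,4) (1,4) (1,4) (1,4) (5,4) (5,4) (5,4) (5,4)
{Lo/r/In/z} → row (5,5) (5,5) (5,5) (5,5) (5,4) (5,4) (5,4) (5,4)
That's 8 distinct rows out of 16 strategies.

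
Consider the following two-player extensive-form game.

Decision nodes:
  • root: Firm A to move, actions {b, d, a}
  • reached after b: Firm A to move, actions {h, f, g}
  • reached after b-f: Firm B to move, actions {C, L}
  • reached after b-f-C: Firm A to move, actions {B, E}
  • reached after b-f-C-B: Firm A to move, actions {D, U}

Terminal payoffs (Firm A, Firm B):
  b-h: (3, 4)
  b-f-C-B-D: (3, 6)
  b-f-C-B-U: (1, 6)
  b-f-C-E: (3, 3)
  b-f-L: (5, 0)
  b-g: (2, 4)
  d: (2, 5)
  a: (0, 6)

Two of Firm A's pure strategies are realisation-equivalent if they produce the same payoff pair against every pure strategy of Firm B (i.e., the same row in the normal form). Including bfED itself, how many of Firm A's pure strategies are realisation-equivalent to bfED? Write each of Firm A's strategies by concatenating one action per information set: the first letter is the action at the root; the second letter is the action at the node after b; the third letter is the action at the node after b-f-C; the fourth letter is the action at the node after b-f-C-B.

2

Row for bfED (columns C, L): (3,3) (5,0).
Under bfED, Firm A's choice at the node after b-f-C-B can never be reached regardless of what Firm B does, so varying those choices leaves every outcome unchanged.
Holding the reachable choices fixed and varying the unreachable one freely already gives 2 equivalent strategies.
No other strategy reproduces this row, so those 2 are the full class: bfED, bfEU.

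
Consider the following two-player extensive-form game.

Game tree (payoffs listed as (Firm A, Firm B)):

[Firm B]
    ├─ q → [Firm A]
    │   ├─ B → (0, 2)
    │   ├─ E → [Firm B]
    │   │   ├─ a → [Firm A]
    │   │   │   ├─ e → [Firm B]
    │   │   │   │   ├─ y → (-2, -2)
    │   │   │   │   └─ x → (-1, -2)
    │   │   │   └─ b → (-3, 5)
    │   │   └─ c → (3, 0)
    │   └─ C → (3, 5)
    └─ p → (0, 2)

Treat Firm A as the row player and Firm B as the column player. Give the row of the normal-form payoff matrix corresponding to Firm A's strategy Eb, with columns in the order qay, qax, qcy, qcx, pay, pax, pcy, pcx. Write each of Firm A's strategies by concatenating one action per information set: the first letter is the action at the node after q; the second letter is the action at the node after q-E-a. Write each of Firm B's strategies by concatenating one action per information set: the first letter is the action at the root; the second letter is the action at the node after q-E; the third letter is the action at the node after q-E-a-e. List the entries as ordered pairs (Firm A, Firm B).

vs qay: Firm B plays q → Firm A plays E at [q] → Firm B plays a at [q-E] → Firm A plays b at [q-E-a] → (-3, 5)
vs qax: Firm B plays q → Firm A plays E at [q] → Firm B plays a at [q-E] → Firm A plays b at [q-E-a] → (-3, 5)
vs qcy: Firm B plays q → Firm A plays E at [q] → Firm B plays c at [q-E] → (3, 0)
vs qcx: Firm B plays q → Firm A plays E at [q] → Firm B plays c at [q-E] → (3, 0)
vs pay: Firm B plays p → (0, 2)
vs pax: Firm B plays p → (0, 2)
vs pcy: Firm B plays p → (0, 2)
vs pcx: Firm B plays p → (0, 2)

(-3,5) (-3,5) (3,0) (3,0) (0,2) (0,2) (0,2) (0,2)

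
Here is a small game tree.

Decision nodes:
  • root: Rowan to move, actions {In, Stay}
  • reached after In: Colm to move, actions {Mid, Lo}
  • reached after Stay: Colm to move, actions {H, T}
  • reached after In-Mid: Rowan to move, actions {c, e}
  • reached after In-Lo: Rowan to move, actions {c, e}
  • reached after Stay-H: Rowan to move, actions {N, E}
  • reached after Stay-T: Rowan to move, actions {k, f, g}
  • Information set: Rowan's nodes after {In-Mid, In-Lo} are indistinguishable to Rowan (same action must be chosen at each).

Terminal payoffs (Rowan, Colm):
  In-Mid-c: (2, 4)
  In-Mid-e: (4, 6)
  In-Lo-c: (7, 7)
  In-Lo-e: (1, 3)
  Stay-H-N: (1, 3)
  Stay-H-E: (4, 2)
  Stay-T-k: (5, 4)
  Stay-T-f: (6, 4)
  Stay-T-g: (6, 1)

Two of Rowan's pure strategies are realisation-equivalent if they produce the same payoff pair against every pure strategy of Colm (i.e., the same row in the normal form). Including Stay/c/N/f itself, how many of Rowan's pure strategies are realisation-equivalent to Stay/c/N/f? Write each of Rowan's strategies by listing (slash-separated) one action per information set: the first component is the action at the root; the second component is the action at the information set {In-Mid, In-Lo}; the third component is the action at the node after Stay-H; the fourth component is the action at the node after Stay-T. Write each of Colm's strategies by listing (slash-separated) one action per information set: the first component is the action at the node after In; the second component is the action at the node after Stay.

2

Row for Stay/c/N/f (columns Mid/H, Mid/T, Lo/H, Lo/T): (1,3) (6,4) (1,3) (6,4).
Under Stay/c/N/f, Rowan's choice at the information set {In-Mid, In-Lo} can never be reached regardless of what Colm does, so varying those choices leaves every outcome unchanged.
Holding the reachable choices fixed and varying the unreachable one freely already gives 2 equivalent strategies.
No other strategy reproduces this row, so those 2 are the full class: Stay/c/N/f, Stay/e/N/f.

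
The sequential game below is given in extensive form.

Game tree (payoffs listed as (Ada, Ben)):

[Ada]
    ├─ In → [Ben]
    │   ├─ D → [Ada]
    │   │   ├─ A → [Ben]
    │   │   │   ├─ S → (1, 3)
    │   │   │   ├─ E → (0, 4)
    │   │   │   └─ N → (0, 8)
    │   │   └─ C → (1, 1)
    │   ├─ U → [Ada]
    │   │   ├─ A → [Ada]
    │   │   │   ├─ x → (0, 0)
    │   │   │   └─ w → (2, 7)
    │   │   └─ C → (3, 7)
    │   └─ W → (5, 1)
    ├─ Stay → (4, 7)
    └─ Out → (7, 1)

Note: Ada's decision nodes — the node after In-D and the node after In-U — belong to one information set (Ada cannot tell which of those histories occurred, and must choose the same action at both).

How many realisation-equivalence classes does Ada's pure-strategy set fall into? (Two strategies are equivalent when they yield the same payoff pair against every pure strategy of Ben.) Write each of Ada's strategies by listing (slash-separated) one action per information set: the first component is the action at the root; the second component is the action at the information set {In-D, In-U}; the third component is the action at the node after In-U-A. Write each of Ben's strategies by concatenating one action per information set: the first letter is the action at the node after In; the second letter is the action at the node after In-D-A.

5

Ada has 12 pure strategies: In/A/x, In/A/w, In/C/x, In/C/w, Stay/A/x, Stay/A/w, Stay/C/x, Stay/C/w, Out/A/x, Out/A/w, Out/C/x, Out/C/w. Columns: DS, DE, DN, US, UE, UN, WS, WE, WN.
{In/A/x} → row (1,3) (0,4) (0,8) (0,0) (0,0) (0,0) (5,1) (5,1) (5,1)
{In/A/w} → row (1,3) (0,4) (0,8) (2,7) (2,7) (2,7) (5,1) (5,1) (5,1)
{In/C/x, In/C/w} → row (1,1) (1,1) (1,1) (3,7) (3,7) (3,7) (5,1) (5,1) (5,1)
{Stay/A/x, Stay/A/w, Stay/C/x, Stay/C/w} → row (4,7) (4,7) (4,7) (4,7) (4,7) (4,7) (4,7) (4,7) (4,7)
{Out/A/x, Out/A/w, Out/C/x, Out/C/w} → row (7,1) (7,1) (7,1) (7,1) (7,1) (7,1) (7,1) (7,1) (7,1)
That's 5 distinct rows out of 12 strategies.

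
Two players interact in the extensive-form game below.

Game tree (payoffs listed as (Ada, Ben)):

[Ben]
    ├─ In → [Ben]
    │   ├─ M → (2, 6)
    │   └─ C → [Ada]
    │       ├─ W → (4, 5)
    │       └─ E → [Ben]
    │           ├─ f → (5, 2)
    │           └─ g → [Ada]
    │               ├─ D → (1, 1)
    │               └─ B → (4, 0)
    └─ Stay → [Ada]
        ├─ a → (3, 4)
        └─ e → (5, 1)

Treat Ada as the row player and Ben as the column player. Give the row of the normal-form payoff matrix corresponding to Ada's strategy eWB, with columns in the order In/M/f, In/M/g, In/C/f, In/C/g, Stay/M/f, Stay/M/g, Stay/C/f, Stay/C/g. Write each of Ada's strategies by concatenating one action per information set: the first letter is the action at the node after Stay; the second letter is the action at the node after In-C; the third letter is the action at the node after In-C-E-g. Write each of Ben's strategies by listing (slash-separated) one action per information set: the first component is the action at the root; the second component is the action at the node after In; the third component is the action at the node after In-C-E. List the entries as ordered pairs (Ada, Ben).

(2,6) (2,6) (4,5) (4,5) (5,1) (5,1) (5,1) (5,1)

vs In/M/f: Ben plays In → Ben plays M at [In] → (2, 6)
vs In/M/g: Ben plays In → Ben plays M at [In] → (2, 6)
vs In/C/f: Ben plays In → Ben plays C at [In] → Ada plays W at [In-C] → (4, 5)
vs In/C/g: Ben plays In → Ben plays C at [In] → Ada plays W at [In-C] → (4, 5)
vs Stay/M/f: Ben plays Stay → Ada plays e at [Stay] → (5, 1)
vs Stay/M/g: Ben plays Stay → Ada plays e at [Stay] → (5, 1)
vs Stay/C/f: Ben plays Stay → Ada plays e at [Stay] → (5, 1)
vs Stay/C/g: Ben plays Stay → Ada plays e at [Stay] → (5, 1)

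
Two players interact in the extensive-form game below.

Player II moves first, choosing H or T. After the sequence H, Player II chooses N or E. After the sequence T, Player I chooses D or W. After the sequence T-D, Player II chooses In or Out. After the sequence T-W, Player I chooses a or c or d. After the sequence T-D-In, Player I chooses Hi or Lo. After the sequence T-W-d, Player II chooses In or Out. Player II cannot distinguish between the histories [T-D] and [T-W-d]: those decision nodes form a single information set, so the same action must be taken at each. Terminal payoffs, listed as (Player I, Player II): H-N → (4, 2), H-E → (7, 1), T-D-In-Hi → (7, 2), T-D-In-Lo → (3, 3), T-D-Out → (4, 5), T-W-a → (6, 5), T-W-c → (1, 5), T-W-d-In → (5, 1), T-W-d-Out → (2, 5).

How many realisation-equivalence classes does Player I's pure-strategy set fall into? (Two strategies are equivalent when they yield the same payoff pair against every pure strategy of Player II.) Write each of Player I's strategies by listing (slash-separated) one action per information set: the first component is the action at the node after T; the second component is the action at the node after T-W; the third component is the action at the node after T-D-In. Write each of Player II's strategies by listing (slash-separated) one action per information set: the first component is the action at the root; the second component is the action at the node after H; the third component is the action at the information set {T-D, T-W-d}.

5

Player I has 12 pure strategies: D/a/Hi, D/a/Lo, D/c/Hi, D/c/Lo, D/d/Hi, D/d/Lo, W/a/Hi, W/a/Lo, W/c/Hi, W/c/Lo, W/d/Hi, W/d/Lo. Columns: H/N/In, H/N/Out, H/E/In, H/E/Out, T/N/In, T/N/Out, T/E/In, T/E/Out.
{D/a/Hi, D/c/Hi, D/d/Hi} → row (4,2) (4,2) (7,1) (7,1) (7,2) (4,5) (7,2) (4,5)
{D/a/Lo, D/c/Lo, D/d/Lo} → row (4,2) (4,2) (7,1) (7,1) (3,3) (4,5) (3,3) (4,5)
{W/a/Hi, W/a/Lo} → row (4,2) (4,2) (7,1) (7,1) (6,5) (6,5) (6,5) (6,5)
{W/c/Hi, W/c/Lo} → row (4,2) (4,2) (7,1) (7,1) (1,5) (1,5) (1,5) (1,5)
{W/d/Hi, W/d/Lo} → row (4,2) (4,2) (7,1) (7,1) (5,1) (2,5) (5,1) (2,5)
That's 5 distinct rows out of 12 strategies.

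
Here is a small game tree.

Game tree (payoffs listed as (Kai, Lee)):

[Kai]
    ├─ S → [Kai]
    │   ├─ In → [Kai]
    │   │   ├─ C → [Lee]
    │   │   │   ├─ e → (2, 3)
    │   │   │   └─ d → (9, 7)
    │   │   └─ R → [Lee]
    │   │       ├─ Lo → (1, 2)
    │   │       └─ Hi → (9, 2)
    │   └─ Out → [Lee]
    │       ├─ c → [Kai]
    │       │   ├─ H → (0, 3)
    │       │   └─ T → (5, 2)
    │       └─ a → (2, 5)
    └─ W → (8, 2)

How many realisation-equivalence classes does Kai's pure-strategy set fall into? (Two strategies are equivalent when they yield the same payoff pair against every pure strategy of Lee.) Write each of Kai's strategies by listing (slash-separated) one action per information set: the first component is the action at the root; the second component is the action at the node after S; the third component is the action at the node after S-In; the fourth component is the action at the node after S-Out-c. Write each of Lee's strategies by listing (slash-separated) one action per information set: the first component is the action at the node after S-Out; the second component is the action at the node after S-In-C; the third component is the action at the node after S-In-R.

Kai has 16 pure strategies: S/In/C/H, S/In/C/T, S/In/R/H, S/In/R/T, S/Out/C/H, S/Out/C/T, S/Out/R/H, S/Out/R/T, W/In/C/H, W/In/C/T, W/In/R/H, W/In/R/T, W/Out/C/H, W/Out/C/T, W/Out/R/H, W/Out/R/T. Columns: c/e/Lo, c/e/Hi, c/d/Lo, c/d/Hi, a/e/Lo, a/e/Hi, a/d/Lo, a/d/Hi.
{S/In/C/H, S/In/C/T} → row (2,3) (2,3) (9,7) (9,7) (2,3) (2,3) (9,7) (9,7)
{S/In/R/H, S/In/R/T} → row (1,2) (9,2) (1,2) (9,2) (1,2) (9,2) (1,2) (9,2)
{S/Out/C/H, S/Out/R/H} → row (0,3) (0,3) (0,3) (0,3) (2,5) (2,5) (2,5) (2,5)
{S/Out/C/T, S/Out/R/T} → row (5,2) (5,2) (5,2) (5,2) (2,5) (2,5) (2,5) (2,5)
{W/In/C/H, W/In/C/T, W/In/R/H, W/In/R/T, W/Out/C/H, W/Out/C/T, W/Out/R/H, W/Out/R/T} → row (8,2) (8,2) (8,2) (8,2) (8,2) (8,2) (8,2) (8,2)
That's 5 distinct rows out of 16 strategies.

5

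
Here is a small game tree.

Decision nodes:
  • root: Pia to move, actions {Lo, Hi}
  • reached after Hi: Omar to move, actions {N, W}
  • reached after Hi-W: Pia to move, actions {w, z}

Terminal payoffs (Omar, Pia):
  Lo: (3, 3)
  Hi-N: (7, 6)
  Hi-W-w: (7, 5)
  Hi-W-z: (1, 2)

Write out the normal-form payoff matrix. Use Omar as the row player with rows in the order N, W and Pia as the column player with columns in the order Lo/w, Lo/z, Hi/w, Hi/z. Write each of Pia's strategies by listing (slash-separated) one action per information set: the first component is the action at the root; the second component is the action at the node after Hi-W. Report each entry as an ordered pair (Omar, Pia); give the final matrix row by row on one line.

         Lo/w     Lo/z     Hi/w     Hi/z
   N    (3,3)    (3,3)    (7,6)    (7,6)
   W    (3,3)    (3,3)    (7,5)    (1,2)

N: (3,3) (3,3) (7,6) (7,6) | W: (3,3) (3,3) (7,5) (1,2)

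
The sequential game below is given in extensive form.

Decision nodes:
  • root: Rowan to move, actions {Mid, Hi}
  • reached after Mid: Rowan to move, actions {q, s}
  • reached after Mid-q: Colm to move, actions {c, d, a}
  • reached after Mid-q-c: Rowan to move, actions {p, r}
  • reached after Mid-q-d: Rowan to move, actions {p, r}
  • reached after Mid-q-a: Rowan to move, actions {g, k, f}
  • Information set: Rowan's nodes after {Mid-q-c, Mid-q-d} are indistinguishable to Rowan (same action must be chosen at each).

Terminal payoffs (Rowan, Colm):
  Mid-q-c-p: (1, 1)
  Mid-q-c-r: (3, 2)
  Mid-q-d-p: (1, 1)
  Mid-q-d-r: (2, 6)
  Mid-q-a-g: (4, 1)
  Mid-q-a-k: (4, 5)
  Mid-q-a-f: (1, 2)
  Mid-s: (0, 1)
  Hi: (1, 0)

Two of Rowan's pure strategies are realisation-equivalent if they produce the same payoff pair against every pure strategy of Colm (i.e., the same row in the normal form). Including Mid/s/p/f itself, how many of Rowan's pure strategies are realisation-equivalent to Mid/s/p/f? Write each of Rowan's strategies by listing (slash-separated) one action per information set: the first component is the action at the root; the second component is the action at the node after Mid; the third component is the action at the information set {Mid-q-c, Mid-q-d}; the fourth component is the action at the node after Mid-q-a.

Row for Mid/s/p/f (columns c, d, a): (0,1) (0,1) (0,1).
Under Mid/s/p/f, Rowan's choice at the information set {Mid-q-c, Mid-q-d} and at the node after Mid-q-a can never be reached regardless of what Colm does, so varying those choices leaves every outcome unchanged.
Holding the reachable choices fixed and varying the unreachable ones freely already gives 2 × 3 = 6 equivalent strategies.
No other strategy reproduces this row, so those 6 are the full class: Mid/s/p/g, Mid/s/p/k, Mid/s/p/f, Mid/s/r/g, Mid/s/r/k, Mid/s/r/f.

6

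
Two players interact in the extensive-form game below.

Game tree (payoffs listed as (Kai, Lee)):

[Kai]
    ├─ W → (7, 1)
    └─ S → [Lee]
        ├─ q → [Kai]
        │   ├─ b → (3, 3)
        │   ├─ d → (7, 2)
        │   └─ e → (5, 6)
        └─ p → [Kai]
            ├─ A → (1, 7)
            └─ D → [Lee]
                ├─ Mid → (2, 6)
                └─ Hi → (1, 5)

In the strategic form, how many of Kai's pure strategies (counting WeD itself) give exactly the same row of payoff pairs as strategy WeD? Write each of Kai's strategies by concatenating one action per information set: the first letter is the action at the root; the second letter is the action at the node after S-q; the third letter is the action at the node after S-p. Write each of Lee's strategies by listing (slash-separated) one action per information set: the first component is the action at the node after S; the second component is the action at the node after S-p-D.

Row for WeD (columns q/Mid, q/Hi, p/Mid, p/Hi): (7,1) (7,1) (7,1) (7,1).
Under WeD, Kai's choice at the node after S-q and at the node after S-p can never be reached regardless of what Lee does, so varying those choices leaves every outcome unchanged.
Holding the reachable choices fixed and varying the unreachable ones freely already gives 3 × 2 = 6 equivalent strategies.
No other strategy reproduces this row, so those 6 are the full class: WbA, WbD, WdA, WdD, WeA, WeD.

6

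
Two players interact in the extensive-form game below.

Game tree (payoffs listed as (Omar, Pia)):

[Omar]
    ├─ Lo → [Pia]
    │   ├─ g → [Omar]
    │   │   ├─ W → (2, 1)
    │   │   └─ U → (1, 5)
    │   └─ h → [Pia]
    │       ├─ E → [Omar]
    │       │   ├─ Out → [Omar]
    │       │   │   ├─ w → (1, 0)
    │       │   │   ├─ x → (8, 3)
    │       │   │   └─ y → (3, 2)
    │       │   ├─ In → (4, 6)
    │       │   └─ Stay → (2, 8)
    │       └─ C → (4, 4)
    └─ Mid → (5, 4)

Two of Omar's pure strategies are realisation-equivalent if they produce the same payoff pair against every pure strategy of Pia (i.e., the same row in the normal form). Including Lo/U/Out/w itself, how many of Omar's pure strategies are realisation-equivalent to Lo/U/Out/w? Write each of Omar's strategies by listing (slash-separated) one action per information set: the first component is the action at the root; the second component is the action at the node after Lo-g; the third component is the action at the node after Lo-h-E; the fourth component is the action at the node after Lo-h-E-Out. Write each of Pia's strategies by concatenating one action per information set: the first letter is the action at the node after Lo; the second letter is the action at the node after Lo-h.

1

Row for Lo/U/Out/w (columns gE, gC, hE, hC): (1,5) (1,5) (1,0) (4,4).
Every one of Omar's information sets is on the play path for some reply by Pia when Omar follows Lo/U/Out/w.
Changing the action at any of them therefore changes at least one column, so only Lo/U/Out/w itself gives this row.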